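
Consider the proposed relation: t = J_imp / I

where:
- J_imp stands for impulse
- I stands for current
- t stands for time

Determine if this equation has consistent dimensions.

No

J_imp (impulse) has dimensions [L M T^-1].
I (current) has dimensions [I].
t (time) has dimensions [T].

Left side: [T]
Right side: [I^-1 L M T^-1]

The two sides have different dimensions, so the equation is NOT dimensionally consistent.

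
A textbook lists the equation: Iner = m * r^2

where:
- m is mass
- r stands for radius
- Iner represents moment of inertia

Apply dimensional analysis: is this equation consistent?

Yes

m (mass) has dimensions [M].
r (radius) has dimensions [L].
Iner (moment of inertia) has dimensions [L^2 M].

Left side: [L^2 M]
Right side: [L^2 M]

Both sides have the same dimensions, so the equation is dimensionally consistent.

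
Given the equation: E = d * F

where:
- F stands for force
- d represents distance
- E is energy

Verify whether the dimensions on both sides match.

Yes

F (force) has dimensions [L M T^-2].
d (distance) has dimensions [L].
E (energy) has dimensions [L^2 M T^-2].

Left side: [L^2 M T^-2]
Right side: [L^2 M T^-2]

Both sides have the same dimensions, so the equation is dimensionally consistent.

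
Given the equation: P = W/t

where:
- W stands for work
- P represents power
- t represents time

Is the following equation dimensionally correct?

Yes

W (work) has dimensions [L^2 M T^-2].
P (power) has dimensions [L^2 M T^-3].
t (time) has dimensions [T].

Left side: [L^2 M T^-3]
Right side: [L^2 M T^-3]

Both sides have the same dimensions, so the equation is dimensionally consistent.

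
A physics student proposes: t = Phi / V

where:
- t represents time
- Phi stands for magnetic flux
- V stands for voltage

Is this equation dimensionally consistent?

Yes

t (time) has dimensions [T].
Phi (magnetic flux) has dimensions [I^-1 L^2 M T^-2].
V (voltage) has dimensions [I^-1 L^2 M T^-3].

Left side: [T]
Right side: [T]

Both sides have the same dimensions, so the equation is dimensionally consistent.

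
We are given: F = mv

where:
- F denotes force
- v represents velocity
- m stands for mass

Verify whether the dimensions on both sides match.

No

F (force) has dimensions [L M T^-2].
v (velocity) has dimensions [L T^-1].
m (mass) has dimensions [M].

Left side: [L M T^-2]
Right side: [L M T^-1]

The two sides have different dimensions, so the equation is NOT dimensionally consistent.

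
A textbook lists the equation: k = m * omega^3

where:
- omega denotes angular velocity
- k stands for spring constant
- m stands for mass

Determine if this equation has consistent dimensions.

No

omega (angular velocity) has dimensions [T^-1].
k (spring constant) has dimensions [M T^-2].
m (mass) has dimensions [M].

Left side: [M T^-2]
Right side: [M T^-3]

The two sides have different dimensions, so the equation is NOT dimensionally consistent.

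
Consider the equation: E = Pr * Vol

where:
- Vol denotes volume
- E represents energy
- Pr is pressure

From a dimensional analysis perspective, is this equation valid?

Yes

Vol (volume) has dimensions [L^3].
E (energy) has dimensions [L^2 M T^-2].
Pr (pressure) has dimensions [L^-1 M T^-2].

Left side: [L^2 M T^-2]
Right side: [L^2 M T^-2]

Both sides have the same dimensions, so the equation is dimensionally consistent.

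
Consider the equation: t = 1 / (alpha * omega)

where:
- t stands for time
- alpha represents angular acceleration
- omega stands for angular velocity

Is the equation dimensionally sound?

No

t (time) has dimensions [T].
alpha (angular acceleration) has dimensions [T^-2].
omega (angular velocity) has dimensions [T^-1].

Left side: [T]
Right side: [T^3]

The two sides have different dimensions, so the equation is NOT dimensionally consistent.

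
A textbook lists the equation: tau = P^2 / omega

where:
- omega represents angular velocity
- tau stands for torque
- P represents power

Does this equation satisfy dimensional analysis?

No

omega (angular velocity) has dimensions [T^-1].
tau (torque) has dimensions [L^2 M T^-2].
P (power) has dimensions [L^2 M T^-3].

Left side: [L^2 M T^-2]
Right side: [L^4 M^2 T^-5]

The two sides have different dimensions, so the equation is NOT dimensionally consistent.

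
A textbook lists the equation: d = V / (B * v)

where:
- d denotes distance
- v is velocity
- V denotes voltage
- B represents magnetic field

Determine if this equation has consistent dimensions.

Yes

d (distance) has dimensions [L].
v (velocity) has dimensions [L T^-1].
V (voltage) has dimensions [I^-1 L^2 M T^-3].
B (magnetic field) has dimensions [I^-1 M T^-2].

Left side: [L]
Right side: [L]

Both sides have the same dimensions, so the equation is dimensionally consistent.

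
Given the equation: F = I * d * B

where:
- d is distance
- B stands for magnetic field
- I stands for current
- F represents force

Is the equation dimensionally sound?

Yes

d (distance) has dimensions [L].
B (magnetic field) has dimensions [I^-1 M T^-2].
I (current) has dimensions [I].
F (force) has dimensions [L M T^-2].

Left side: [L M T^-2]
Right side: [L M T^-2]

Both sides have the same dimensions, so the equation is dimensionally consistent.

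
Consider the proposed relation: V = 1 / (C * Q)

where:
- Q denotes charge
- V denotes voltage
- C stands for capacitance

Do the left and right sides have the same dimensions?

No

Q (charge) has dimensions [I T].
V (voltage) has dimensions [I^-1 L^2 M T^-3].
C (capacitance) has dimensions [I^2 L^-2 M^-1 T^4].

Left side: [I^-1 L^2 M T^-3]
Right side: [I^-3 L^2 M T^-5]

The two sides have different dimensions, so the equation is NOT dimensionally consistent.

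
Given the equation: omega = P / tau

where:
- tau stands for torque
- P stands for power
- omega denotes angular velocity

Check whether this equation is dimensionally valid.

Yes

tau (torque) has dimensions [L^2 M T^-2].
P (power) has dimensions [L^2 M T^-3].
omega (angular velocity) has dimensions [T^-1].

Left side: [T^-1]
Right side: [T^-1]

Both sides have the same dimensions, so the equation is dimensionally consistent.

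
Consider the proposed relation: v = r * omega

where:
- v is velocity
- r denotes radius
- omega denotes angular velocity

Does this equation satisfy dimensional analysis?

Yes

v (velocity) has dimensions [L T^-1].
r (radius) has dimensions [L].
omega (angular velocity) has dimensions [T^-1].

Left side: [L T^-1]
Right side: [L T^-1]

Both sides have the same dimensions, so the equation is dimensionally consistent.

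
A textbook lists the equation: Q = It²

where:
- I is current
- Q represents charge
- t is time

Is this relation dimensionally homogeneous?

No

I (current) has dimensions [I].
Q (charge) has dimensions [I T].
t (time) has dimensions [T].

Left side: [I T]
Right side: [I T^2]

The two sides have different dimensions, so the equation is NOT dimensionally consistent.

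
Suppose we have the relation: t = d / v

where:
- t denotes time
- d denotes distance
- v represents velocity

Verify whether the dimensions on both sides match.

Yes

t (time) has dimensions [T].
d (distance) has dimensions [L].
v (velocity) has dimensions [L T^-1].

Left side: [T]
Right side: [T]

Both sides have the same dimensions, so the equation is dimensionally consistent.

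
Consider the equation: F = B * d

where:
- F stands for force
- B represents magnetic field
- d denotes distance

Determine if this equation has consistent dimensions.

No

F (force) has dimensions [L M T^-2].
B (magnetic field) has dimensions [I^-1 M T^-2].
d (distance) has dimensions [L].

Left side: [L M T^-2]
Right side: [I^-1 L M T^-2]

The two sides have different dimensions, so the equation is NOT dimensionally consistent.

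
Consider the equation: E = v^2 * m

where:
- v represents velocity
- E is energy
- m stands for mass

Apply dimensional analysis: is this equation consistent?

Yes

v (velocity) has dimensions [L T^-1].
E (energy) has dimensions [L^2 M T^-2].
m (mass) has dimensions [M].

Left side: [L^2 M T^-2]
Right side: [L^2 M T^-2]

Both sides have the same dimensions, so the equation is dimensionally consistent.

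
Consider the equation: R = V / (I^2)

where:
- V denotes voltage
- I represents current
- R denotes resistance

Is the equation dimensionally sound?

No

V (voltage) has dimensions [I^-1 L^2 M T^-3].
I (current) has dimensions [I].
R (resistance) has dimensions [I^-2 L^2 M T^-3].

Left side: [I^-2 L^2 M T^-3]
Right side: [I^-3 L^2 M T^-3]

The two sides have different dimensions, so the equation is NOT dimensionally consistent.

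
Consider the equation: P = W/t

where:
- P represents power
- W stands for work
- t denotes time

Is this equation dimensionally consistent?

Yes

P (power) has dimensions [L^2 M T^-3].
W (work) has dimensions [L^2 M T^-2].
t (time) has dimensions [T].

Left side: [L^2 M T^-3]
Right side: [L^2 M T^-3]

Both sides have the same dimensions, so the equation is dimensionally consistent.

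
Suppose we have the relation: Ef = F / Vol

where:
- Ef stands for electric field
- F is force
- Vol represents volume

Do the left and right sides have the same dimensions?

No

Ef (electric field) has dimensions [I^-1 L M T^-3].
F (force) has dimensions [L M T^-2].
Vol (volume) has dimensions [L^3].

Left side: [I^-1 L M T^-3]
Right side: [L^-2 M T^-2]

The two sides have different dimensions, so the equation is NOT dimensionally consistent.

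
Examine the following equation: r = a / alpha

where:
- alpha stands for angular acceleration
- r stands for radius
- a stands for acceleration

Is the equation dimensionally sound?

Yes

alpha (angular acceleration) has dimensions [T^-2].
r (radius) has dimensions [L].
a (acceleration) has dimensions [L T^-2].

Left side: [L]
Right side: [L]

Both sides have the same dimensions, so the equation is dimensionally consistent.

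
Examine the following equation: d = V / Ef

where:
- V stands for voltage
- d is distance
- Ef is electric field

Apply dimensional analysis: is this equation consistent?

Yes

V (voltage) has dimensions [I^-1 L^2 M T^-3].
d (distance) has dimensions [L].
Ef (electric field) has dimensions [I^-1 L M T^-3].

Left side: [L]
Right side: [L]

Both sides have the same dimensions, so the equation is dimensionally consistent.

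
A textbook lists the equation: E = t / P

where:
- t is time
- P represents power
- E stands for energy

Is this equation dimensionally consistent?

No

t (time) has dimensions [T].
P (power) has dimensions [L^2 M T^-3].
E (energy) has dimensions [L^2 M T^-2].

Left side: [L^2 M T^-2]
Right side: [L^-2 M^-1 T^4]

The two sides have different dimensions, so the equation is NOT dimensionally consistent.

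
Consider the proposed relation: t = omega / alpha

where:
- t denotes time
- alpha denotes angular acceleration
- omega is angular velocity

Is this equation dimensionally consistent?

Yes

t (time) has dimensions [T].
alpha (angular acceleration) has dimensions [T^-2].
omega (angular velocity) has dimensions [T^-1].

Left side: [T]
Right side: [T]

Both sides have the same dimensions, so the equation is dimensionally consistent.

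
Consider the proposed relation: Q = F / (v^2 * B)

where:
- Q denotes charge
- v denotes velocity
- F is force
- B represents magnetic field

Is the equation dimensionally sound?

No

Q (charge) has dimensions [I T].
v (velocity) has dimensions [L T^-1].
F (force) has dimensions [L M T^-2].
B (magnetic field) has dimensions [I^-1 M T^-2].

Left side: [I T]
Right side: [I L^-1 T^2]

The two sides have different dimensions, so the equation is NOT dimensionally consistent.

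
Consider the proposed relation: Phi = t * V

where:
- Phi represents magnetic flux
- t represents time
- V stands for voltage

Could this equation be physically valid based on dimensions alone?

Yes

Phi (magnetic flux) has dimensions [I^-1 L^2 M T^-2].
t (time) has dimensions [T].
V (voltage) has dimensions [I^-1 L^2 M T^-3].

Left side: [I^-1 L^2 M T^-2]
Right side: [I^-1 L^2 M T^-2]

Both sides have the same dimensions, so the equation is dimensionally consistent.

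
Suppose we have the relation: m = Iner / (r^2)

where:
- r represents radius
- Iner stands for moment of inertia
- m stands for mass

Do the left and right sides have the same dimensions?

Yes

r (radius) has dimensions [L].
Iner (moment of inertia) has dimensions [L^2 M].
m (mass) has dimensions [M].

Left side: [M]
Right side: [M]

Both sides have the same dimensions, so the equation is dimensionally consistent.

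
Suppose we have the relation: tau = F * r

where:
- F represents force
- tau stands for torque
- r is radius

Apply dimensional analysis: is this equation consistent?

Yes

F (force) has dimensions [L M T^-2].
tau (torque) has dimensions [L^2 M T^-2].
r (radius) has dimensions [L].

Left side: [L^2 M T^-2]
Right side: [L^2 M T^-2]

Both sides have the same dimensions, so the equation is dimensionally consistent.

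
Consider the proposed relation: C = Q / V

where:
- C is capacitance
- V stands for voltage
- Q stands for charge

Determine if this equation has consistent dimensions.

Yes

C (capacitance) has dimensions [I^2 L^-2 M^-1 T^4].
V (voltage) has dimensions [I^-1 L^2 M T^-3].
Q (charge) has dimensions [I T].

Left side: [I^2 L^-2 M^-1 T^4]
Right side: [I^2 L^-2 M^-1 T^4]

Both sides have the same dimensions, so the equation is dimensionally consistent.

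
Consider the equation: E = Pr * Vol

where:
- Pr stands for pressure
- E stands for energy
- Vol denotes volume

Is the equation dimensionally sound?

Yes

Pr (pressure) has dimensions [L^-1 M T^-2].
E (energy) has dimensions [L^2 M T^-2].
Vol (volume) has dimensions [L^3].

Left side: [L^2 M T^-2]
Right side: [L^2 M T^-2]

Both sides have the same dimensions, so the equation is dimensionally consistent.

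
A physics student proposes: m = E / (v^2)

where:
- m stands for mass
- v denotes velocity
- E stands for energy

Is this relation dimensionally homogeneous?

Yes

m (mass) has dimensions [M].
v (velocity) has dimensions [L T^-1].
E (energy) has dimensions [L^2 M T^-2].

Left side: [M]
Right side: [M]

Both sides have the same dimensions, so the equation is dimensionally consistent.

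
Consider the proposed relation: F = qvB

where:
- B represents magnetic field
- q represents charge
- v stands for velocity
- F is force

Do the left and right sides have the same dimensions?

Yes

B (magnetic field) has dimensions [I^-1 M T^-2].
q (charge) has dimensions [I T].
v (velocity) has dimensions [L T^-1].
F (force) has dimensions [L M T^-2].

Left side: [L M T^-2]
Right side: [L M T^-2]

Both sides have the same dimensions, so the equation is dimensionally consistent.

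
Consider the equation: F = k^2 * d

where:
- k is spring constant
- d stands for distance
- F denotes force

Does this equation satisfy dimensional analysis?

No

k (spring constant) has dimensions [M T^-2].
d (distance) has dimensions [L].
F (force) has dimensions [L M T^-2].

Left side: [L M T^-2]
Right side: [L M^2 T^-4]

The two sides have different dimensions, so the equation is NOT dimensionally consistent.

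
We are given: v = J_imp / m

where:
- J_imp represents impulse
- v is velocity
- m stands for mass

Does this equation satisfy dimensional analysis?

Yes

J_imp (impulse) has dimensions [L M T^-1].
v (velocity) has dimensions [L T^-1].
m (mass) has dimensions [M].

Left side: [L T^-1]
Right side: [L T^-1]

Both sides have the same dimensions, so the equation is dimensionally consistent.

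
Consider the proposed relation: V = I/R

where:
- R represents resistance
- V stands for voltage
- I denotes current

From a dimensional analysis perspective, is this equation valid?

No

R (resistance) has dimensions [I^-2 L^2 M T^-3].
V (voltage) has dimensions [I^-1 L^2 M T^-3].
I (current) has dimensions [I].

Left side: [I^-1 L^2 M T^-3]
Right side: [I^3 L^-2 M^-1 T^3]

The two sides have different dimensions, so the equation is NOT dimensionally consistent.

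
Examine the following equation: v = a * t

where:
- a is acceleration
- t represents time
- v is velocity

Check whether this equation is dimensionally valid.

Yes

a (acceleration) has dimensions [L T^-2].
t (time) has dimensions [T].
v (velocity) has dimensions [L T^-1].

Left side: [L T^-1]
Right side: [L T^-1]

Both sides have the same dimensions, so the equation is dimensionally consistent.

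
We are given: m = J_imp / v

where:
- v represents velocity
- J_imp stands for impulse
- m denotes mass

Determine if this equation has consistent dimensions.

Yes

v (velocity) has dimensions [L T^-1].
J_imp (impulse) has dimensions [L M T^-1].
m (mass) has dimensions [M].

Left side: [M]
Right side: [M]

Both sides have the same dimensions, so the equation is dimensionally consistent.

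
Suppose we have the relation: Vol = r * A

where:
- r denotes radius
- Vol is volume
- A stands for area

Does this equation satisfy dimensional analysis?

Yes

r (radius) has dimensions [L].
Vol (volume) has dimensions [L^3].
A (area) has dimensions [L^2].

Left side: [L^3]
Right side: [L^3]

Both sides have the same dimensions, so the equation is dimensionally consistent.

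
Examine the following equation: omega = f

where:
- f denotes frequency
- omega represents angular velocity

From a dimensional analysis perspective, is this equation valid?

Yes

f (frequency) has dimensions [T^-1].
omega (angular velocity) has dimensions [T^-1].

Left side: [T^-1]
Right side: [T^-1]

Both sides have the same dimensions, so the equation is dimensionally consistent.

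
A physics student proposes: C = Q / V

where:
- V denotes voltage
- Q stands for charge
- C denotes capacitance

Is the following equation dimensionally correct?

Yes

V (voltage) has dimensions [I^-1 L^2 M T^-3].
Q (charge) has dimensions [I T].
C (capacitance) has dimensions [I^2 L^-2 M^-1 T^4].

Left side: [I^2 L^-2 M^-1 T^4]
Right side: [I^2 L^-2 M^-1 T^4]

Both sides have the same dimensions, so the equation is dimensionally consistent.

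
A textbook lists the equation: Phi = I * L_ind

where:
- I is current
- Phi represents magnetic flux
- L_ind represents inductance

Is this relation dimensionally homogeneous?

Yes

I (current) has dimensions [I].
Phi (magnetic flux) has dimensions [I^-1 L^2 M T^-2].
L_ind (inductance) has dimensions [I^-2 L^2 M T^-2].

Left side: [I^-1 L^2 M T^-2]
Right side: [I^-1 L^2 M T^-2]

Both sides have the same dimensions, so the equation is dimensionally consistent.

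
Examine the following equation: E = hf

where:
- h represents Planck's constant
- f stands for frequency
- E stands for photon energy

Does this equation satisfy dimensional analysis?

Yes

h (Planck's constant) has dimensions [L^2 M T^-1].
f (frequency) has dimensions [T^-1].
E (photon energy) has dimensions [L^2 M T^-2].

Left side: [L^2 M T^-2]
Right side: [L^2 M T^-2]

Both sides have the same dimensions, so the equation is dimensionally consistent.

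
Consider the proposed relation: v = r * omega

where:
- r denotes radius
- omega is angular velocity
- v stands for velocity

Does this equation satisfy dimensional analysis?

Yes

r (radius) has dimensions [L].
omega (angular velocity) has dimensions [T^-1].
v (velocity) has dimensions [L T^-1].

Left side: [L T^-1]
Right side: [L T^-1]

Both sides have the same dimensions, so the equation is dimensionally consistent.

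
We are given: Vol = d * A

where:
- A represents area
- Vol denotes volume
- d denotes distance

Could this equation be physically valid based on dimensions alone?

Yes

A (area) has dimensions [L^2].
Vol (volume) has dimensions [L^3].
d (distance) has dimensions [L].

Left side: [L^3]
Right side: [L^3]

Both sides have the same dimensions, so the equation is dimensionally consistent.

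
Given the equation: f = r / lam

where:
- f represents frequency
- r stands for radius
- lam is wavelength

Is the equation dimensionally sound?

No

f (frequency) has dimensions [T^-1].
r (radius) has dimensions [L].
lam (wavelength) has dimensions [L].

Left side: [T^-1]
Right side: [dimensionless]

The two sides have different dimensions, so the equation is NOT dimensionally consistent.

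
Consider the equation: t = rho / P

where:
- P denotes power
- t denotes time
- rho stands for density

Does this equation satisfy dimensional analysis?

No

P (power) has dimensions [L^2 M T^-3].
t (time) has dimensions [T].
rho (density) has dimensions [L^-3 M].

Left side: [T]
Right side: [L^-5 T^3]

The two sides have different dimensions, so the equation is NOT dimensionally consistent.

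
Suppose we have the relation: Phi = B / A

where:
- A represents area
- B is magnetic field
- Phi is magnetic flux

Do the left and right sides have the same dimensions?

No

A (area) has dimensions [L^2].
B (magnetic field) has dimensions [I^-1 M T^-2].
Phi (magnetic flux) has dimensions [I^-1 L^2 M T^-2].

Left side: [I^-1 L^2 M T^-2]
Right side: [I^-1 L^-2 M T^-2]

The two sides have different dimensions, so the equation is NOT dimensionally consistent.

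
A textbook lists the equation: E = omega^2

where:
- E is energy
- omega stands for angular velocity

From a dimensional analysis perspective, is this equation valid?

No

E (energy) has dimensions [L^2 M T^-2].
omega (angular velocity) has dimensions [T^-1].

Left side: [L^2 M T^-2]
Right side: [T^-2]

The two sides have different dimensions, so the equation is NOT dimensionally consistent.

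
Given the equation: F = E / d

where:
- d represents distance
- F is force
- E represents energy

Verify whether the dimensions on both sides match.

Yes

d (distance) has dimensions [L].
F (force) has dimensions [L M T^-2].
E (energy) has dimensions [L^2 M T^-2].

Left side: [L M T^-2]
Right side: [L M T^-2]

Both sides have the same dimensions, so the equation is dimensionally consistent.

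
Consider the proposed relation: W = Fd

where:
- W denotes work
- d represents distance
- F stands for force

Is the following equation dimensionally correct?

Yes

W (work) has dimensions [L^2 M T^-2].
d (distance) has dimensions [L].
F (force) has dimensions [L M T^-2].

Left side: [L^2 M T^-2]
Right side: [L^2 M T^-2]

Both sides have the same dimensions, so the equation is dimensionally consistent.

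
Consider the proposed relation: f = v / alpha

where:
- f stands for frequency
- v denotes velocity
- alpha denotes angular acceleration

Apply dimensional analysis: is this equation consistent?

No

f (frequency) has dimensions [T^-1].
v (velocity) has dimensions [L T^-1].
alpha (angular acceleration) has dimensions [T^-2].

Left side: [T^-1]
Right side: [L T]

The two sides have different dimensions, so the equation is NOT dimensionally consistent.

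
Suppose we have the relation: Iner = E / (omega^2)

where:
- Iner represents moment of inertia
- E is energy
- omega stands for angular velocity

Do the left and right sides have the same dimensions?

Yes

Iner (moment of inertia) has dimensions [L^2 M].
E (energy) has dimensions [L^2 M T^-2].
omega (angular velocity) has dimensions [T^-1].

Left side: [L^2 M]
Right side: [L^2 M]

Both sides have the same dimensions, so the equation is dimensionally consistent.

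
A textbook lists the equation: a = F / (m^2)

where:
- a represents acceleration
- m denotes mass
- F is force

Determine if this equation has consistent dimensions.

No

a (acceleration) has dimensions [L T^-2].
m (mass) has dimensions [M].
F (force) has dimensions [L M T^-2].

Left side: [L T^-2]
Right side: [L M^-1 T^-2]

The two sides have different dimensions, so the equation is NOT dimensionally consistent.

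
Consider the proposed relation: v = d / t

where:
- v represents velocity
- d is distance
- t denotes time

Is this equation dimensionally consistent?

Yes

v (velocity) has dimensions [L T^-1].
d (distance) has dimensions [L].
t (time) has dimensions [T].

Left side: [L T^-1]
Right side: [L T^-1]

Both sides have the same dimensions, so the equation is dimensionally consistent.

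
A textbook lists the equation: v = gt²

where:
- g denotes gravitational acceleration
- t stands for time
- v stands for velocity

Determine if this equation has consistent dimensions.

No

g (gravitational acceleration) has dimensions [L T^-2].
t (time) has dimensions [T].
v (velocity) has dimensions [L T^-1].

Left side: [L T^-1]
Right side: [L]

The two sides have different dimensions, so the equation is NOT dimensionally consistent.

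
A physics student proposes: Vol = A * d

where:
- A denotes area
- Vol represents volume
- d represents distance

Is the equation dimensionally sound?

Yes

A (area) has dimensions [L^2].
Vol (volume) has dimensions [L^3].
d (distance) has dimensions [L].

Left side: [L^3]
Right side: [L^3]

Both sides have the same dimensions, so the equation is dimensionally consistent.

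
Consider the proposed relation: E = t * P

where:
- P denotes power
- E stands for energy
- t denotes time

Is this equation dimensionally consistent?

Yes

P (power) has dimensions [L^2 M T^-3].
E (energy) has dimensions [L^2 M T^-2].
t (time) has dimensions [T].

Left side: [L^2 M T^-2]
Right side: [L^2 M T^-2]

Both sides have the same dimensions, so the equation is dimensionally consistent.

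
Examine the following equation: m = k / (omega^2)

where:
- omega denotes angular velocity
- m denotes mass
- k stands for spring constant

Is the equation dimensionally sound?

Yes

omega (angular velocity) has dimensions [T^-1].
m (mass) has dimensions [M].
k (spring constant) has dimensions [M T^-2].

Left side: [M]
Right side: [M]

Both sides have the same dimensions, so the equation is dimensionally consistent.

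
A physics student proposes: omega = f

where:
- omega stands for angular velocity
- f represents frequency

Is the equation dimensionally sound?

Yes

omega (angular velocity) has dimensions [T^-1].
f (frequency) has dimensions [T^-1].

Left side: [T^-1]
Right side: [T^-1]

Both sides have the same dimensions, so the equation is dimensionally consistent.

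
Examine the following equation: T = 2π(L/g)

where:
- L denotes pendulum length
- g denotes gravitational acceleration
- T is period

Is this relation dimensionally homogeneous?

No

L (pendulum length) has dimensions [L].
g (gravitational acceleration) has dimensions [L T^-2].
T (period) has dimensions [T].

Left side: [T]
Right side: [T^2]

The two sides have different dimensions, so the equation is NOT dimensionally consistent.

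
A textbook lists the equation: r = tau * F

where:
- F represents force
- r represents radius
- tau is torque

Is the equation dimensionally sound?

No

F (force) has dimensions [L M T^-2].
r (radius) has dimensions [L].
tau (torque) has dimensions [L^2 M T^-2].

Left side: [L]
Right side: [L^3 M^2 T^-4]

The two sides have different dimensions, so the equation is NOT dimensionally consistent.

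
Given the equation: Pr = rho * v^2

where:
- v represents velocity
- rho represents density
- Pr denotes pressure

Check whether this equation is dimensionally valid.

Yes

v (velocity) has dimensions [L T^-1].
rho (density) has dimensions [L^-3 M].
Pr (pressure) has dimensions [L^-1 M T^-2].

Left side: [L^-1 M T^-2]
Right side: [L^-1 M T^-2]

Both sides have the same dimensions, so the equation is dimensionally consistent.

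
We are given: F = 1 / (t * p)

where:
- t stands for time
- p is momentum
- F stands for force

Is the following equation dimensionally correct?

No

t (time) has dimensions [T].
p (momentum) has dimensions [L M T^-1].
F (force) has dimensions [L M T^-2].

Left side: [L M T^-2]
Right side: [L^-1 M^-1]

The two sides have different dimensions, so the equation is NOT dimensionally consistent.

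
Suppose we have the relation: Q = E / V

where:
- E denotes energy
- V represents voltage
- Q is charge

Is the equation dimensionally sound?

Yes

E (energy) has dimensions [L^2 M T^-2].
V (voltage) has dimensions [I^-1 L^2 M T^-3].
Q (charge) has dimensions [I T].

Left side: [I T]
Right side: [I T]

Both sides have the same dimensions, so the equation is dimensionally consistent.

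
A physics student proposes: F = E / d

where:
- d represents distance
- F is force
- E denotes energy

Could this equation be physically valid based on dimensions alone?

Yes

d (distance) has dimensions [L].
F (force) has dimensions [L M T^-2].
E (energy) has dimensions [L^2 M T^-2].

Left side: [L M T^-2]
Right side: [L M T^-2]

Both sides have the same dimensions, so the equation is dimensionally consistent.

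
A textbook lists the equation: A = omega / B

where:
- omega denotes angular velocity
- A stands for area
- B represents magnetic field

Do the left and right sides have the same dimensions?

No

omega (angular velocity) has dimensions [T^-1].
A (area) has dimensions [L^2].
B (magnetic field) has dimensions [I^-1 M T^-2].

Left side: [L^2]
Right side: [I M^-1 T]

The two sides have different dimensions, so the equation is NOT dimensionally consistent.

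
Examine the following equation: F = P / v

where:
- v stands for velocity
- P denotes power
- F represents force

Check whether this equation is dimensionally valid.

Yes

v (velocity) has dimensions [L T^-1].
P (power) has dimensions [L^2 M T^-3].
F (force) has dimensions [L M T^-2].

Left side: [L M T^-2]
Right side: [L M T^-2]

Both sides have the same dimensions, so the equation is dimensionally consistent.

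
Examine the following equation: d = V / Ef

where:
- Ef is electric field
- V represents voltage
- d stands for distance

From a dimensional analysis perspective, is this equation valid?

Yes

Ef (electric field) has dimensions [I^-1 L M T^-3].
V (voltage) has dimensions [I^-1 L^2 M T^-3].
d (distance) has dimensions [L].

Left side: [L]
Right side: [L]

Both sides have the same dimensions, so the equation is dimensionally consistent.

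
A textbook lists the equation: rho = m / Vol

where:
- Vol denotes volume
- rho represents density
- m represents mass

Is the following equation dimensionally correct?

Yes

Vol (volume) has dimensions [L^3].
rho (density) has dimensions [L^-3 M].
m (mass) has dimensions [M].

Left side: [L^-3 M]
Right side: [L^-3 M]

Both sides have the same dimensions, so the equation is dimensionally consistent.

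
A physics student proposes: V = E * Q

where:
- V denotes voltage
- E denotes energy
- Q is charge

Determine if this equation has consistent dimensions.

No

V (voltage) has dimensions [I^-1 L^2 M T^-3].
E (energy) has dimensions [L^2 M T^-2].
Q (charge) has dimensions [I T].

Left side: [I^-1 L^2 M T^-3]
Right side: [I L^2 M T^-1]

The two sides have different dimensions, so the equation is NOT dimensionally consistent.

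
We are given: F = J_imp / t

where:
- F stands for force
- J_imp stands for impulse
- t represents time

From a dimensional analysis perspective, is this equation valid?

Yes

F (force) has dimensions [L M T^-2].
J_imp (impulse) has dimensions [L M T^-1].
t (time) has dimensions [T].

Left side: [L M T^-2]
Right side: [L M T^-2]

Both sides have the same dimensions, so the equation is dimensionally consistent.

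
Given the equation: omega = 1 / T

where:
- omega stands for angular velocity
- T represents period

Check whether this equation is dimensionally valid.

Yes

omega (angular velocity) has dimensions [T^-1].
T (period) has dimensions [T].

Left side: [T^-1]
Right side: [T^-1]

Both sides have the same dimensions, so the equation is dimensionally consistent.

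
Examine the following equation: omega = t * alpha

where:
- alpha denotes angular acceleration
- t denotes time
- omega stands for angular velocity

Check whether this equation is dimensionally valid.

Yes

alpha (angular acceleration) has dimensions [T^-2].
t (time) has dimensions [T].
omega (angular velocity) has dimensions [T^-1].

Left side: [T^-1]
Right side: [T^-1]

Both sides have the same dimensions, so the equation is dimensionally consistent.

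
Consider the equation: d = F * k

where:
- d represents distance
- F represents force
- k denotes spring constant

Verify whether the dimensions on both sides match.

No

d (distance) has dimensions [L].
F (force) has dimensions [L M T^-2].
k (spring constant) has dimensions [M T^-2].

Left side: [L]
Right side: [L M^2 T^-4]

The two sides have different dimensions, so the equation is NOT dimensionally consistent.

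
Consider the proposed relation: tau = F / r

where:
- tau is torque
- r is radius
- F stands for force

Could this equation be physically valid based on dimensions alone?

No

tau (torque) has dimensions [L^2 M T^-2].
r (radius) has dimensions [L].
F (force) has dimensions [L M T^-2].

Left side: [L^2 M T^-2]
Right side: [M T^-2]

The two sides have different dimensions, so the equation is NOT dimensionally consistent.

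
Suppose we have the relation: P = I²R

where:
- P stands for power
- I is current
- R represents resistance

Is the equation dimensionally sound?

Yes

P (power) has dimensions [L^2 M T^-3].
I (current) has dimensions [I].
R (resistance) has dimensions [I^-2 L^2 M T^-3].

Left side: [L^2 M T^-3]
Right side: [L^2 M T^-3]

Both sides have the same dimensions, so the equation is dimensionally consistent.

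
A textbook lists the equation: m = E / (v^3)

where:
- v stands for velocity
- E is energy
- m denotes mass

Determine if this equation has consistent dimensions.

No

v (velocity) has dimensions [L T^-1].
E (energy) has dimensions [L^2 M T^-2].
m (mass) has dimensions [M].

Left side: [M]
Right side: [L^-1 M T]

The two sides have different dimensions, so the equation is NOT dimensionally consistent.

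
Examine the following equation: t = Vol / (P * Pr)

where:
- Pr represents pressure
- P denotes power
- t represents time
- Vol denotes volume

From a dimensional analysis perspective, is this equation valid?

No

Pr (pressure) has dimensions [L^-1 M T^-2].
P (power) has dimensions [L^2 M T^-3].
t (time) has dimensions [T].
Vol (volume) has dimensions [L^3].

Left side: [T]
Right side: [L^2 M^-2 T^5]

The two sides have different dimensions, so the equation is NOT dimensionally consistent.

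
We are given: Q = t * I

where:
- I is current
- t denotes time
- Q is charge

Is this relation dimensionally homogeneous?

Yes

I (current) has dimensions [I].
t (time) has dimensions [T].
Q (charge) has dimensions [I T].

Left side: [I T]
Right side: [I T]

Both sides have the same dimensions, so the equation is dimensionally consistent.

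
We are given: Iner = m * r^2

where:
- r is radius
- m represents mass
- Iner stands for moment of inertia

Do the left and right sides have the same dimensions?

Yes

r (radius) has dimensions [L].
m (mass) has dimensions [M].
Iner (moment of inertia) has dimensions [L^2 M].

Left side: [L^2 M]
Right side: [L^2 M]

Both sides have the same dimensions, so the equation is dimensionally consistent.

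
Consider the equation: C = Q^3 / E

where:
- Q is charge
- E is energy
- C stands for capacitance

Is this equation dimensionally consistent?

No

Q (charge) has dimensions [I T].
E (energy) has dimensions [L^2 M T^-2].
C (capacitance) has dimensions [I^2 L^-2 M^-1 T^4].

Left side: [I^2 L^-2 M^-1 T^4]
Right side: [I^3 L^-2 M^-1 T^5]

The two sides have different dimensions, so the equation is NOT dimensionally consistent.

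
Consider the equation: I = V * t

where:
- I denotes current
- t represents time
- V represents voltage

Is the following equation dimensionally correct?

No

I (current) has dimensions [I].
t (time) has dimensions [T].
V (voltage) has dimensions [I^-1 L^2 M T^-3].

Left side: [I]
Right side: [I^-1 L^2 M T^-2]

The two sides have different dimensions, so the equation is NOT dimensionally consistent.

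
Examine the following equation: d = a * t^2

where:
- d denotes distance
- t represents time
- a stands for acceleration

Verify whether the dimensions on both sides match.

Yes

d (distance) has dimensions [L].
t (time) has dimensions [T].
a (acceleration) has dimensions [L T^-2].

Left side: [L]
Right side: [L]

Both sides have the same dimensions, so the equation is dimensionally consistent.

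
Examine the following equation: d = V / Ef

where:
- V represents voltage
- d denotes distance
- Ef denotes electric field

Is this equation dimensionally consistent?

Yes

V (voltage) has dimensions [I^-1 L^2 M T^-3].
d (distance) has dimensions [L].
Ef (electric field) has dimensions [I^-1 L M T^-3].

Left side: [L]
Right side: [L]

Both sides have the same dimensions, so the equation is dimensionally consistent.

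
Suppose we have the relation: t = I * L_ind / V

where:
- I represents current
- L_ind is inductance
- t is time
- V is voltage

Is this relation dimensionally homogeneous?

Yes

I (current) has dimensions [I].
L_ind (inductance) has dimensions [I^-2 L^2 M T^-2].
t (time) has dimensions [T].
V (voltage) has dimensions [I^-1 L^2 M T^-3].

Left side: [T]
Right side: [T]

Both sides have the same dimensions, so the equation is dimensionally consistent.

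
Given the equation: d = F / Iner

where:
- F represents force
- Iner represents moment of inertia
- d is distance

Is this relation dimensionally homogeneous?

No

F (force) has dimensions [L M T^-2].
Iner (moment of inertia) has dimensions [L^2 M].
d (distance) has dimensions [L].

Left side: [L]
Right side: [L^-1 T^-2]

The two sides have different dimensions, so the equation is NOT dimensionally consistent.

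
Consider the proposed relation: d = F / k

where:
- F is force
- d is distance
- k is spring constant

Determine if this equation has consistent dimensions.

Yes

F (force) has dimensions [L M T^-2].
d (distance) has dimensions [L].
k (spring constant) has dimensions [M T^-2].

Left side: [L]
Right side: [L]

Both sides have the same dimensions, so the equation is dimensionally consistent.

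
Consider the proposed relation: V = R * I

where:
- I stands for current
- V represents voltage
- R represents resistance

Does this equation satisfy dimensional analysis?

Yes

I (current) has dimensions [I].
V (voltage) has dimensions [I^-1 L^2 M T^-3].
R (resistance) has dimensions [I^-2 L^2 M T^-3].

Left side: [I^-1 L^2 M T^-3]
Right side: [I^-1 L^2 M T^-3]

Both sides have the same dimensions, so the equation is dimensionally consistent.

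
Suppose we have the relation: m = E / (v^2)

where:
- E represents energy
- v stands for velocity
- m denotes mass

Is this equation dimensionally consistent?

Yes

E (energy) has dimensions [L^2 M T^-2].
v (velocity) has dimensions [L T^-1].
m (mass) has dimensions [M].

Left side: [M]
Right side: [M]

Both sides have the same dimensions, so the equation is dimensionally consistent.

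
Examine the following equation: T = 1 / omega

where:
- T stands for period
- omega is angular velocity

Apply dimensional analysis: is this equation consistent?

Yes

T (period) has dimensions [T].
omega (angular velocity) has dimensions [T^-1].

Left side: [T]
Right side: [T]

Both sides have the same dimensions, so the equation is dimensionally consistent.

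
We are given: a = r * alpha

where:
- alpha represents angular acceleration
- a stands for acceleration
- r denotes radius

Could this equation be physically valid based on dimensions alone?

Yes

alpha (angular acceleration) has dimensions [T^-2].
a (acceleration) has dimensions [L T^-2].
r (radius) has dimensions [L].

Left side: [L T^-2]
Right side: [L T^-2]

Both sides have the same dimensions, so the equation is dimensionally consistent.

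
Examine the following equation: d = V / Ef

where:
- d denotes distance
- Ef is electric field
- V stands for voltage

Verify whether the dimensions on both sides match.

Yes

d (distance) has dimensions [L].
Ef (electric field) has dimensions [I^-1 L M T^-3].
V (voltage) has dimensions [I^-1 L^2 M T^-3].

Left side: [L]
Right side: [L]

Both sides have the same dimensions, so the equation is dimensionally consistent.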